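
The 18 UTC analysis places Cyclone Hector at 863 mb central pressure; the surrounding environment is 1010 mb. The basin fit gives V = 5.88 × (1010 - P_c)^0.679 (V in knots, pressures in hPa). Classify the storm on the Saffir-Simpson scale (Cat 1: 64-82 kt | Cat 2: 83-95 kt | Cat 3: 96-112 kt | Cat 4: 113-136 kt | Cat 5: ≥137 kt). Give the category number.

ΔP = 1010 − 863 = 147 mb.
V ≈ 5.88 × 147^0.679 = 5.88 × 29.62 ≈ 174 kt.
174 kt falls in the Category 5 band.

5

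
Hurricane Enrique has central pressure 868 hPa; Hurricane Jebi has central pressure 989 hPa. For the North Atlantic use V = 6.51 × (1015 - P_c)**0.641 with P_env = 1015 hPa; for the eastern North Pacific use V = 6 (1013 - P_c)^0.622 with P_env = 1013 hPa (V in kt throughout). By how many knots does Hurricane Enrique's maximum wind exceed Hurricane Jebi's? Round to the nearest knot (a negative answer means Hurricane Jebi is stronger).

116 kt

Hurricane Enrique: ΔP = 147; V ≈ 6.51 × 147^0.641 ≈ 159.53 kt.
Hurricane Jebi: ΔP = 24; V ≈ 6 × 24^0.622 ≈ 43.32 kt.
Difference ≈ 159.53 − 43.32 = 116.21 → 116 kt.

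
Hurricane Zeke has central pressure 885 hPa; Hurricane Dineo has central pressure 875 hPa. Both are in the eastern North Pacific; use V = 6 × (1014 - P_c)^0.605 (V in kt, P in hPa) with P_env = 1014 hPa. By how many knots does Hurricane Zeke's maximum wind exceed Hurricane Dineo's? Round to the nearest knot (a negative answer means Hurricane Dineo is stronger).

-5 kt

Hurricane Zeke: ΔP = 129; V ≈ 6 × 129^0.605 ≈ 113.52 kt.
Hurricane Dineo: ΔP = 139; V ≈ 6 × 139^0.605 ≈ 118.76 kt.
Difference ≈ 113.52 − 118.76 = -5.24 → -5 kt.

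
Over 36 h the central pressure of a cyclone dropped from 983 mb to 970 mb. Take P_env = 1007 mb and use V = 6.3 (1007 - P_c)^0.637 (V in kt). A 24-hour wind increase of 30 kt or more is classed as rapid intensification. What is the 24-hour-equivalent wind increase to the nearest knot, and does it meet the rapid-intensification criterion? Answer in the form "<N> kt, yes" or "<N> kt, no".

V₁: ΔP = 24, V ≈ 6.3 × 24^0.637 ≈ 47.70 kt.
V₂: ΔP = 37, V ≈ 6.3 × 37^0.637 ≈ 62.85 kt.
ΔV over 36 h = 15.15 kt → 24 h equivalent = 15.15 × 24/36 ≈ 10.10 kt.
10 kt < 30 kt ⇒ not rapid intensification.

10 kt, no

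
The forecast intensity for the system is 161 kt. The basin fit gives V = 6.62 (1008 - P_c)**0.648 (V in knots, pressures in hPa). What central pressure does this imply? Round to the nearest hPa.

870 hPa

ΔP = (V / 6.62)^(1/0.648) = (161/6.62)^1.543.
161/6.62 = 24.320; 24.320^1.543 ≈ 137.67 hPa.
P_c = 1008 − 137.67 = 870.33 ≈ 870 hPa.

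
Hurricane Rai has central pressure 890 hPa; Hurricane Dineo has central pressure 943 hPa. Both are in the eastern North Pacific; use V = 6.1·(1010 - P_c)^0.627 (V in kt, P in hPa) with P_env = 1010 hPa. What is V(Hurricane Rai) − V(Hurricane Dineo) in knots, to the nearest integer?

Hurricane Rai: ΔP = 120; V ≈ 6.1 × 120^0.627 ≈ 122.74 kt.
Hurricane Dineo: ΔP = 67; V ≈ 6.1 × 67^0.627 ≈ 85.17 kt.
Difference ≈ 122.74 − 85.17 = 37.57 → 38 kt.

38 kt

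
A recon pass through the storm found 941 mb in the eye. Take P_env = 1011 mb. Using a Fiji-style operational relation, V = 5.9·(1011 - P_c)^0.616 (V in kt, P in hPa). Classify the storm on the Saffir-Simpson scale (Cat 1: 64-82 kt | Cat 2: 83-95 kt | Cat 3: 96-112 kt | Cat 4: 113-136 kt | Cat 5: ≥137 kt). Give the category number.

ΔP = 1011 − 941 = 70 mb.
V ≈ 5.9 × 70^0.616 = 5.9 × 13.70 ≈ 81 kt.
81 kt falls in the Category 1 band.

1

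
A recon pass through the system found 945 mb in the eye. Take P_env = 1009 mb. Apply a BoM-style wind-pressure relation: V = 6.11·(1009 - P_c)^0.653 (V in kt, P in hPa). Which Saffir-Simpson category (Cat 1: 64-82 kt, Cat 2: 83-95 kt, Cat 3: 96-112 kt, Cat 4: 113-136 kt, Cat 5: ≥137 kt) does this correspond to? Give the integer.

2

ΔP = 1009 − 945 = 64 mb.
V ≈ 6.11 × 64^0.653 = 6.11 × 15.12 ≈ 92 kt.
92 kt falls in the Category 2 band.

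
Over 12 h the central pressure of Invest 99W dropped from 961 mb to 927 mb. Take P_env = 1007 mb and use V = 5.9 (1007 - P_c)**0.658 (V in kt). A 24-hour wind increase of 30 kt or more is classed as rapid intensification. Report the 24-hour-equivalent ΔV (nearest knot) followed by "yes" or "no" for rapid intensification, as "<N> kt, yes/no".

V₁: ΔP = 46, V ≈ 5.9 × 46^0.658 ≈ 73.27 kt.
V₂: ΔP = 80, V ≈ 5.9 × 80^0.658 ≈ 105.46 kt.
ΔV over 12 h = 32.19 kt → 24 h equivalent = 32.19 × 24/12 ≈ 64.38 kt.
64 kt ≥ 30 kt ⇒ rapid intensification.

64 kt, yes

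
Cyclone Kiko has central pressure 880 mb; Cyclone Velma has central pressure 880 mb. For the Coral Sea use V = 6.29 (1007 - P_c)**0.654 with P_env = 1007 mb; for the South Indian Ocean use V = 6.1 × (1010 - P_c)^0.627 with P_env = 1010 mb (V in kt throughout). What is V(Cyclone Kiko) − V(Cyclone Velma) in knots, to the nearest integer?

Cyclone Kiko: ΔP = 127; V ≈ 6.29 × 127^0.654 ≈ 149.46 kt.
Cyclone Velma: ΔP = 130; V ≈ 6.1 × 130^0.627 ≈ 129.05 kt.
Difference ≈ 149.46 − 129.05 = 20.41 → 20 kt.

20 kt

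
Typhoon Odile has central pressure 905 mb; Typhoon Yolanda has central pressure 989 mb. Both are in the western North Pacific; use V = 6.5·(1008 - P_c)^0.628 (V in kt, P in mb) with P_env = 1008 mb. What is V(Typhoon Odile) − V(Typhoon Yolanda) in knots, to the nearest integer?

78 kt

Typhoon Odile: ΔP = 103; V ≈ 6.5 × 103^0.628 ≈ 119.39 kt.
Typhoon Yolanda: ΔP = 19; V ≈ 6.5 × 19^0.628 ≈ 41.30 kt.
Difference ≈ 119.39 − 41.30 = 78.09 → 78 kt.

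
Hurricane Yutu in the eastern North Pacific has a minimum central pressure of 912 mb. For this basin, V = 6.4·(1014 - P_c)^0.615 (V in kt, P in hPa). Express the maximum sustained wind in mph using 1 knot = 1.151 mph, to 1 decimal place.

126.6 mph

ΔP = 1014 − 912 = 102 mb.
V ≈ 6.4 × 102^0.615 = 6.4 × 17.191 ≈ 110.019 kt.
110.019 × 1.151 ≈ 126.63 mph → 126.6 mph.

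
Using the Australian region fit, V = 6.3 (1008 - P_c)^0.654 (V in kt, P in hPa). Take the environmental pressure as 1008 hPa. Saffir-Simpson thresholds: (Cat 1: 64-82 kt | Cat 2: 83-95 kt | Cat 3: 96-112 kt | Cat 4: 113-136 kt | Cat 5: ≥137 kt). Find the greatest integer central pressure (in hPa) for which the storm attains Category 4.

925 hPa

Category 4 begins at V = 113 kt.
Required ΔP = (113/6.3)^(1/0.654) = 17.937^1.529 ≈ 82.61 hPa.
P_c ≤ 1008 − 82.61 = 925.39, so the highest integer P_c is 925 hPa.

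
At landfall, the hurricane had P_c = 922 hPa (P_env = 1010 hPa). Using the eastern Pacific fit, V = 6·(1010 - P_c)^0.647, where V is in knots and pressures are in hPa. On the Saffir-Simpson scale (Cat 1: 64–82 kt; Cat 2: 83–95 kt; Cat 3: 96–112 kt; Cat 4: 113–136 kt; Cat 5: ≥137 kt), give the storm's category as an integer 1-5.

3

ΔP = 1010 − 922 = 88 hPa.
V ≈ 6 × 88^0.647 = 6 × 18.12 ≈ 109 kt.
109 kt falls in the Category 3 band.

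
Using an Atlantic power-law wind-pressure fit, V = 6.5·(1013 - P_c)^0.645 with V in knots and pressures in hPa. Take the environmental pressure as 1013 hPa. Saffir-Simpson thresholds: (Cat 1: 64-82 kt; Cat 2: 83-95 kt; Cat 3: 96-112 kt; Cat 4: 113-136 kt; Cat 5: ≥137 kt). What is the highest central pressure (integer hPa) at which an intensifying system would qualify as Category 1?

978 hPa

Category 1 begins at V = 64 kt.
Required ΔP = (64/6.5)^(1/0.645) = 9.846^1.550 ≈ 34.67 hPa.
P_c ≤ 1013 − 34.67 = 978.33, so the highest integer P_c is 978 hPa.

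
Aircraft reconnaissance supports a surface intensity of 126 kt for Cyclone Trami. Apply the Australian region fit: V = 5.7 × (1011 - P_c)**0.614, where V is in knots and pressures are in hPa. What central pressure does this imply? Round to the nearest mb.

ΔP = (V / 5.7)^(1/0.614) = (126/5.7)^1.629.
126/5.7 = 22.105; 22.105^1.629 ≈ 154.79 mb.
P_c = 1011 − 154.79 = 856.21 ≈ 856 mb.

856 mb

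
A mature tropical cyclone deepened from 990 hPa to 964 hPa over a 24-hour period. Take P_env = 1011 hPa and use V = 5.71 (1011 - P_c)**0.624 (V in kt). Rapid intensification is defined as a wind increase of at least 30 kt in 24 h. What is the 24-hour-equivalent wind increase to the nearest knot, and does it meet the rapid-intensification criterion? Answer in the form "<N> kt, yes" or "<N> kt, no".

25 kt, no

V₁: ΔP = 21, V ≈ 5.71 × 21^0.624 ≈ 38.17 kt.
V₂: ΔP = 47, V ≈ 5.71 × 47^0.624 ≈ 63.10 kt.
ΔV over 24 h = 24.93 kt → 24 h equivalent = 24.93 × 24/24 ≈ 24.93 kt.
25 kt < 30 kt ⇒ not rapid intensification.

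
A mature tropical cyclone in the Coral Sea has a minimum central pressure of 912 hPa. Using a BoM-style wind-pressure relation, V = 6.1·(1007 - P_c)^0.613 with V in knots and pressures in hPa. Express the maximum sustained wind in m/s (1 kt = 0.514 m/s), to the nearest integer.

ΔP = 1007 − 912 = 95 hPa.
V ≈ 6.1 × 95^0.613 = 6.1 × 16.306 ≈ 99.466 kt.
99.466 × 0.514 ≈ 51.13 m/s → 51 m/s.

51 m/s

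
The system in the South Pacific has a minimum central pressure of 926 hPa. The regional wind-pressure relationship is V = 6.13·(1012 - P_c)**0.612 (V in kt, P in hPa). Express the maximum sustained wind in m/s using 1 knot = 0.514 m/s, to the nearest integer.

48 m/s

ΔP = 1012 − 926 = 86 hPa.
V ≈ 6.13 × 86^0.612 = 6.13 × 15.273 ≈ 93.621 kt.
93.621 × 0.514 ≈ 48.12 m/s → 48 m/s.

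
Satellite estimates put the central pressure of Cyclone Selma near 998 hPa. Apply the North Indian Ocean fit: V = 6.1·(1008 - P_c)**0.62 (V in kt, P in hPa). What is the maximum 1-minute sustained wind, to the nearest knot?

25 kt

ΔP = 1008 − 998 = 10 hPa.
10^0.62 ≈ 4.169.
V ≈ 6.1 × 4.169 ≈ 25.4 kt.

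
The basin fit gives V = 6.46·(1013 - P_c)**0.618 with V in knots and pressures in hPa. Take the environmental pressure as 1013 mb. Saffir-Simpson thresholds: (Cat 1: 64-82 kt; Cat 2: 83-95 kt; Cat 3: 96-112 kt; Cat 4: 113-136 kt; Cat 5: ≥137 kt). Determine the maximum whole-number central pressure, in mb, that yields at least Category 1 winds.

972 mb

Category 1 begins at V = 64 kt.
Required ΔP = (64/6.46)^(1/0.618) = 9.907^1.618 ≈ 40.89 mb.
P_c ≤ 1013 − 40.89 = 972.11, so the highest integer P_c is 972 mb.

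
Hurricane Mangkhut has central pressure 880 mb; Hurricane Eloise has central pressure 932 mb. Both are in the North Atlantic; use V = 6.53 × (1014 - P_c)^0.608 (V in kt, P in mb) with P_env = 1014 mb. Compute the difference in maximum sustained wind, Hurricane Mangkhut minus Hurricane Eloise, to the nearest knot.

Hurricane Mangkhut: ΔP = 134; V ≈ 6.53 × 134^0.608 ≈ 128.29 kt.
Hurricane Eloise: ΔP = 82; V ≈ 6.53 × 82^0.608 ≈ 95.17 kt.
Difference ≈ 128.29 − 95.17 = 33.12 → 33 kt.

33 kt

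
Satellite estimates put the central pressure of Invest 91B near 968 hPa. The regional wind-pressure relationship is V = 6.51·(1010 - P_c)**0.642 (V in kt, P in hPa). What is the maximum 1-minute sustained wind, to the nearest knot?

72 kt

ΔP = 1010 − 968 = 42 hPa.
42^0.642 ≈ 11.019.
V ≈ 6.51 × 11.019 ≈ 71.7 kt.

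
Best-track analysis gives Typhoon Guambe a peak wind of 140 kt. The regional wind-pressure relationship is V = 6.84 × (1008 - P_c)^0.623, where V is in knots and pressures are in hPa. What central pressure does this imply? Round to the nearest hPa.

881 hPa

ΔP = (V / 6.84)^(1/0.623) = (140/6.84)^1.605.
140/6.84 = 20.468; 20.468^1.605 ≈ 127.19 hPa.
P_c = 1008 − 127.19 = 880.81 ≈ 881 hPa.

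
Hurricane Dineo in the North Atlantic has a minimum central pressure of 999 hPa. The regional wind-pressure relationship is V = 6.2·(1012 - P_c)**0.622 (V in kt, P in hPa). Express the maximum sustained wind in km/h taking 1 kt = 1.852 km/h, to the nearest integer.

57 km/h

ΔP = 1012 − 999 = 13 hPa.
V ≈ 6.2 × 13^0.622 = 6.2 × 4.930 ≈ 30.568 kt.
30.568 × 1.852 ≈ 56.61 km/h → 57 km/h.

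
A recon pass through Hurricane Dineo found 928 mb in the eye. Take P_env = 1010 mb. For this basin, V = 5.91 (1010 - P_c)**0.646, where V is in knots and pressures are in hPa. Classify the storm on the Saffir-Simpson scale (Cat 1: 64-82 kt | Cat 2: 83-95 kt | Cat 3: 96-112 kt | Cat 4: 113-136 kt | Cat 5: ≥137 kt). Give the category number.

3

ΔP = 1010 − 928 = 82 mb.
V ≈ 5.91 × 82^0.646 = 5.91 × 17.23 ≈ 102 kt.
102 kt falls in the Category 3 band.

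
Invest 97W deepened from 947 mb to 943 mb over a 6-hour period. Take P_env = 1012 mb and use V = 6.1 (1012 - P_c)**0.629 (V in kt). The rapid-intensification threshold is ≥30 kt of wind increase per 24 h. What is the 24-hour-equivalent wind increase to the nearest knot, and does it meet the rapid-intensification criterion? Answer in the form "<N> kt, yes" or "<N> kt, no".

V₁: ΔP = 65, V ≈ 6.1 × 65^0.629 ≈ 84.27 kt.
V₂: ΔP = 69, V ≈ 6.1 × 69^0.629 ≈ 87.49 kt.
ΔV over 6 h = 3.22 kt → 24 h equivalent = 3.22 × 24/6 ≈ 12.88 kt.
13 kt < 30 kt ⇒ not rapid intensification.

13 kt, no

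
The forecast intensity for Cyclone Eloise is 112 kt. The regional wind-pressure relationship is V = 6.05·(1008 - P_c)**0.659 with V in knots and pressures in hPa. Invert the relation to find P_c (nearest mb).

924 mb

ΔP = (V / 6.05)^(1/0.659) = (112/6.05)^1.517.
112/6.05 = 18.512; 18.512^1.517 ≈ 83.81 mb.
P_c = 1008 − 83.81 = 924.19 ≈ 924 mb.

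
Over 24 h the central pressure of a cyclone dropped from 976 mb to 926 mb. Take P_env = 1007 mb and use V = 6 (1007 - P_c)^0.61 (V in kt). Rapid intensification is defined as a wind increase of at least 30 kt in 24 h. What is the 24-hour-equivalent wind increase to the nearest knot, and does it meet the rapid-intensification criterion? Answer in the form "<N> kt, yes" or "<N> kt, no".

39 kt, yes

V₁: ΔP = 31, V ≈ 6 × 31^0.61 ≈ 48.74 kt.
V₂: ΔP = 81, V ≈ 6 × 81^0.61 ≈ 87.56 kt.
ΔV over 24 h = 38.82 kt → 24 h equivalent = 38.82 × 24/24 ≈ 38.82 kt.
39 kt ≥ 30 kt ⇒ rapid intensification.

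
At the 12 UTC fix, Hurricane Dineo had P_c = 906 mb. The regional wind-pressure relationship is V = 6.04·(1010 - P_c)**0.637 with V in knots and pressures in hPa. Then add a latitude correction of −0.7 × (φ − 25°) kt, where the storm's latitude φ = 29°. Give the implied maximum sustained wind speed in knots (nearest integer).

114 kt

ΔP = 1010 − 906 = 104 mb.
104^0.637 ≈ 19.269.
V ≈ 6.04 × 19.269 ≈ 116.4 kt.
Latitude correction: −0.7 × (29 − 25) = -2.8 kt.
Corrected V ≈ 113.6 kt → 114 kt.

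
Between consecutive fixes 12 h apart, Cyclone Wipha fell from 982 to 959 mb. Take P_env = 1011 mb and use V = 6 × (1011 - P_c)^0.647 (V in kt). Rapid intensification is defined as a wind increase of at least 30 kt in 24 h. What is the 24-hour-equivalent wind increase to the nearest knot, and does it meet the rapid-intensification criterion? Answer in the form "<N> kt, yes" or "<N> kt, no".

V₁: ΔP = 29, V ≈ 6 × 29^0.647 ≈ 53.01 kt.
V₂: ΔP = 52, V ≈ 6 × 52^0.647 ≈ 77.34 kt.
ΔV over 12 h = 24.33 kt → 24 h equivalent = 24.33 × 24/12 ≈ 48.66 kt.
49 kt ≥ 30 kt ⇒ rapid intensification.

49 kt, yes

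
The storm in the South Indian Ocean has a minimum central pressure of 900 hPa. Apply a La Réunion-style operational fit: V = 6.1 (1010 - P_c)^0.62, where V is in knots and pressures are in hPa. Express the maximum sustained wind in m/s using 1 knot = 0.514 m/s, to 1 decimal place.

ΔP = 1010 − 900 = 110 hPa.
V ≈ 6.1 × 110^0.62 = 6.1 × 18.436 ≈ 112.459 kt.
112.459 × 0.514 ≈ 57.80 m/s → 57.8 m/s.

57.8 m/s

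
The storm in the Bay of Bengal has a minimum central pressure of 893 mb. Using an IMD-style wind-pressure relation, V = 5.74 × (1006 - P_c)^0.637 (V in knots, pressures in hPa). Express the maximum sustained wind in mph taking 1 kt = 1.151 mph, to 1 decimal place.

134.2 mph

ΔP = 1006 − 893 = 113 mb.
V ≈ 5.74 × 113^0.637 = 5.74 × 20.315 ≈ 116.607 kt.
116.607 × 1.151 ≈ 134.21 mph → 134.2 mph.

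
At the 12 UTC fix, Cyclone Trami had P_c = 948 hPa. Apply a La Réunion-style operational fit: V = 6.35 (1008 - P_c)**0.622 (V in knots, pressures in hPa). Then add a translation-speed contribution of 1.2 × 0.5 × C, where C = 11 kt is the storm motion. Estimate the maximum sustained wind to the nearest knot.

88 kt

ΔP = 1008 − 948 = 60 hPa.
60^0.622 ≈ 12.765.
V ≈ 6.35 × 12.765 ≈ 81.1 kt.
Translation term: 1.2 × 0.5 × 11 = 6.6 kt.
Corrected V ≈ 87.7 kt → 88 kt.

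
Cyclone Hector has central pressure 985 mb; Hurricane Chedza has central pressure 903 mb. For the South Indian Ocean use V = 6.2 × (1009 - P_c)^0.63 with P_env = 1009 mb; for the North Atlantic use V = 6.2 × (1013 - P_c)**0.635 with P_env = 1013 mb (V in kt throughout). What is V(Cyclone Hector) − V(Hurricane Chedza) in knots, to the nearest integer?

Cyclone Hector: ΔP = 24; V ≈ 6.2 × 24^0.63 ≈ 45.91 kt.
Hurricane Chedza: ΔP = 110; V ≈ 6.2 × 110^0.635 ≈ 122.65 kt.
Difference ≈ 45.91 − 122.65 = -76.74 → -77 kt.

-77 kt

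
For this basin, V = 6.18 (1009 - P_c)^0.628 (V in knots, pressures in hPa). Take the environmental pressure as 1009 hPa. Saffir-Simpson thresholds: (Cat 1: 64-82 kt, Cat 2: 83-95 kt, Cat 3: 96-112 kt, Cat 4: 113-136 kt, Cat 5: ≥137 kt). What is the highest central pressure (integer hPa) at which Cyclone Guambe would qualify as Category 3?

Category 3 begins at V = 96 kt.
Required ΔP = (96/6.18)^(1/0.628) = 15.534^1.592 ≈ 78.88 hPa.
P_c ≤ 1009 − 78.88 = 930.12, so the highest integer P_c is 930 hPa.

930 hPa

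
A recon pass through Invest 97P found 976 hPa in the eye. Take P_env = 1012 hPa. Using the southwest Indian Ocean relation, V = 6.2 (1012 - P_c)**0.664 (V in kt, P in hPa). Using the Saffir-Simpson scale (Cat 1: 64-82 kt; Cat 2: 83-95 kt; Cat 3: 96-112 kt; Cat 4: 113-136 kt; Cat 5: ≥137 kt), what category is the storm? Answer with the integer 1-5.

ΔP = 1012 − 976 = 36 hPa.
V ≈ 6.2 × 36^0.664 = 6.2 × 10.80 ≈ 67 kt.
67 kt falls in the Category 1 band.

1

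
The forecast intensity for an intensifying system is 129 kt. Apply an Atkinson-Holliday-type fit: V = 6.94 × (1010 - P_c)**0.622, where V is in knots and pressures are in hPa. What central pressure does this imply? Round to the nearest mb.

900 mb

ΔP = (V / 6.94)^(1/0.622) = (129/6.94)^1.608.
129/6.94 = 18.588; 18.588^1.608 ≈ 109.79 mb.
P_c = 1010 − 109.79 = 900.21 ≈ 900 mb.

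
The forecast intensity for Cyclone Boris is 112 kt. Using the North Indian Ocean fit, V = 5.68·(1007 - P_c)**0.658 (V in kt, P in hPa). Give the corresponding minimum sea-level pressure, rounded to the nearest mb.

ΔP = (V / 5.68)^(1/0.658) = (112/5.68)^1.520.
112/5.68 = 19.718; 19.718^1.520 ≈ 92.87 mb.
P_c = 1007 − 92.87 = 914.13 ≈ 914 mb.

914 mb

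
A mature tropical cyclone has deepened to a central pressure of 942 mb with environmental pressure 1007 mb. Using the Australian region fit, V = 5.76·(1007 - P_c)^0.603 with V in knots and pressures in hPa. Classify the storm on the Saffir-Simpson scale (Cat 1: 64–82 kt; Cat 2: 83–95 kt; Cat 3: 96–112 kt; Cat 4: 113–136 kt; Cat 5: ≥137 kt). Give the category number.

ΔP = 1007 − 942 = 65 mb.
V ≈ 5.76 × 65^0.603 = 5.76 × 12.39 ≈ 71 kt.
71 kt falls in the Category 1 band.

1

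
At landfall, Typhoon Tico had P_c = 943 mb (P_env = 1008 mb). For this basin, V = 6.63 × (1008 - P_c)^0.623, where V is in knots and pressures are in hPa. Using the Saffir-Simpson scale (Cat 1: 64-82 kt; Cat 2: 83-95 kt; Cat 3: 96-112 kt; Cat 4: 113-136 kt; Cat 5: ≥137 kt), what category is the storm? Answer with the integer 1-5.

ΔP = 1008 − 943 = 65 mb.
V ≈ 6.63 × 65^0.623 = 6.63 × 13.47 ≈ 89 kt.
89 kt falls in the Category 2 band.

2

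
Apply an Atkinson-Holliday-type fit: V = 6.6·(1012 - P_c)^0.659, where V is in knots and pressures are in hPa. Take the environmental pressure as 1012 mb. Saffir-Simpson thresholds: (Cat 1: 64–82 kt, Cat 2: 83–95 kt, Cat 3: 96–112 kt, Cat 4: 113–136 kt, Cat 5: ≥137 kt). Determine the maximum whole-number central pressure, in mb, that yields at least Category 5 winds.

912 mb

Category 5 begins at V = 137 kt.
Required ΔP = (137/6.6)^(1/0.659) = 20.758^1.517 ≈ 99.71 mb.
P_c ≤ 1012 − 99.71 = 912.29, so the highest integer P_c is 912 mb.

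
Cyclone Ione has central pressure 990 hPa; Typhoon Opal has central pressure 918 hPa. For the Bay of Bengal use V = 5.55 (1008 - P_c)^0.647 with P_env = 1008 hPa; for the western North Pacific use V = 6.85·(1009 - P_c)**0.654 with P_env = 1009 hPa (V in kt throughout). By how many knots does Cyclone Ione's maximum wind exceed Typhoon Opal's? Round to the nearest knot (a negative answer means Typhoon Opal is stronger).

Cyclone Ione: ΔP = 18; V ≈ 5.55 × 18^0.647 ≈ 36.01 kt.
Typhoon Opal: ΔP = 91; V ≈ 6.85 × 91^0.654 ≈ 130.89 kt.
Difference ≈ 36.01 − 130.89 = -94.88 → -95 kt.

-95 kt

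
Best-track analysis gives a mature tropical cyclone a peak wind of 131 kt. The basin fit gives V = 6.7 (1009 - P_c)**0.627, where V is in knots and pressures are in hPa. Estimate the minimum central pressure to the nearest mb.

894 mb

ΔP = (V / 6.7)^(1/0.627) = (131/6.7)^1.595.
131/6.7 = 19.552; 19.552^1.595 ≈ 114.64 mb.
P_c = 1009 − 114.64 = 894.36 ≈ 894 mb.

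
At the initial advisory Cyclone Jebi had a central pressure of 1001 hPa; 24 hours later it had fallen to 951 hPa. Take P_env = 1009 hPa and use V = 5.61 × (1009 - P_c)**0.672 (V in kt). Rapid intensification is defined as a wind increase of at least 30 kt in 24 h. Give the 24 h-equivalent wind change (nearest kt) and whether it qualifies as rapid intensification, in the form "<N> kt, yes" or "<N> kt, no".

V₁: ΔP = 8, V ≈ 5.61 × 8^0.672 ≈ 22.69 kt.
V₂: ΔP = 58, V ≈ 5.61 × 58^0.672 ≈ 85.90 kt.
ΔV over 24 h = 63.21 kt → 24 h equivalent = 63.21 × 24/24 ≈ 63.21 kt.
63 kt ≥ 30 kt ⇒ rapid intensification.

63 kt, yes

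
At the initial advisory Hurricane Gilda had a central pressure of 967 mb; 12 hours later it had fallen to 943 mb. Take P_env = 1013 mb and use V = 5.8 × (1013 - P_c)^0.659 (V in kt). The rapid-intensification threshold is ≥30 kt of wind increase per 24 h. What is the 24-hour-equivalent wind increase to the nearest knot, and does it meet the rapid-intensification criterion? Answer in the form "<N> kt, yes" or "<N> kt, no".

V₁: ΔP = 46, V ≈ 5.8 × 46^0.659 ≈ 72.31 kt.
V₂: ΔP = 70, V ≈ 5.8 × 70^0.659 ≈ 95.36 kt.
ΔV over 12 h = 23.05 kt → 24 h equivalent = 23.05 × 24/12 ≈ 46.10 kt.
46 kt ≥ 30 kt ⇒ rapid intensification.

46 kt, yes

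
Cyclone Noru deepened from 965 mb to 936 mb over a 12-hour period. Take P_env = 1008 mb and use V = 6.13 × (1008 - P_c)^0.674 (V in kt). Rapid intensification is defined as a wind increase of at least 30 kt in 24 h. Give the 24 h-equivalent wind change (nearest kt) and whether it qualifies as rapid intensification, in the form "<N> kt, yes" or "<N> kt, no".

V₁: ΔP = 43, V ≈ 6.13 × 43^0.674 ≈ 77.34 kt.
V₂: ΔP = 72, V ≈ 6.13 × 72^0.674 ≈ 109.47 kt.
ΔV over 12 h = 32.13 kt → 24 h equivalent = 32.13 × 24/12 ≈ 64.26 kt.
64 kt ≥ 30 kt ⇒ rapid intensification.

64 kt, yes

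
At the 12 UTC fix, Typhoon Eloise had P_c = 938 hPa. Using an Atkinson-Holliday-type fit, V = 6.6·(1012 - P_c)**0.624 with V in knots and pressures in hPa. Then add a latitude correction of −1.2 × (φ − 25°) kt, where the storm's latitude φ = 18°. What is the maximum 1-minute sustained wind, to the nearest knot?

ΔP = 1012 − 938 = 74 hPa.
74^0.624 ≈ 14.669.
V ≈ 6.6 × 14.669 ≈ 96.8 kt.
Latitude correction: −1.2 × (18 − 25) = 8.4 kt.
Corrected V ≈ 105.2 kt → 105 kt.

105 kt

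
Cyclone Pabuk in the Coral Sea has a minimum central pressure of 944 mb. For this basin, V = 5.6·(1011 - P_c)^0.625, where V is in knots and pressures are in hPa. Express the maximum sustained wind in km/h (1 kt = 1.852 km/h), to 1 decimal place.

143.6 km/h

ΔP = 1011 − 944 = 67 mb.
V ≈ 5.6 × 67^0.625 = 5.6 × 13.845 ≈ 77.533 kt.
77.533 × 1.852 ≈ 143.59 km/h → 143.6 km/h.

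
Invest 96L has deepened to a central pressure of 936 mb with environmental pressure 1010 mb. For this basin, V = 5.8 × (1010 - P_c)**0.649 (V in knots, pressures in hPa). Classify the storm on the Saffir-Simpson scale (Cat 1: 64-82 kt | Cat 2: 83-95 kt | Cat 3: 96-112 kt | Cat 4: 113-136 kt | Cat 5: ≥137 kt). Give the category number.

ΔP = 1010 − 936 = 74 mb.
V ≈ 5.8 × 74^0.649 = 5.8 × 16.34 ≈ 95 kt.
95 kt falls in the Category 2 band.

2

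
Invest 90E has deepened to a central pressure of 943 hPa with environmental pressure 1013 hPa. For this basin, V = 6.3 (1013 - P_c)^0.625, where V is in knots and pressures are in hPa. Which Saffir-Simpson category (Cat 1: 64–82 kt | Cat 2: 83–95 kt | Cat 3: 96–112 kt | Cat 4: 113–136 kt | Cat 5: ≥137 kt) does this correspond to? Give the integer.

ΔP = 1013 − 943 = 70 hPa.
V ≈ 6.3 × 70^0.625 = 6.3 × 14.23 ≈ 90 kt.
90 kt falls in the Category 2 band.

2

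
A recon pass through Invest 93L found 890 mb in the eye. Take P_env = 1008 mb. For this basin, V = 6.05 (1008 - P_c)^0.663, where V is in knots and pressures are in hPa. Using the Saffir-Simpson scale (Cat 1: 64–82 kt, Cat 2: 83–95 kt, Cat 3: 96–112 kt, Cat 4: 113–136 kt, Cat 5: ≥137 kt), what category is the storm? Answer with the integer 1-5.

5

ΔP = 1008 − 890 = 118 mb.
V ≈ 6.05 × 118^0.663 = 6.05 × 23.64 ≈ 143 kt.
143 kt falls in the Category 5 band.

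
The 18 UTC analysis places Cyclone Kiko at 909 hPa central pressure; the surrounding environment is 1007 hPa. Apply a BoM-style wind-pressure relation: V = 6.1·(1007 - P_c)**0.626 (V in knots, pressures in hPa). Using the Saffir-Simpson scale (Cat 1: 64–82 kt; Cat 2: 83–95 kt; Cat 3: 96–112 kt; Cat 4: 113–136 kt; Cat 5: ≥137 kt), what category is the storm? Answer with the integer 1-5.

3

ΔP = 1007 − 909 = 98 hPa.
V ≈ 6.1 × 98^0.626 = 6.1 × 17.64 ≈ 108 kt.
108 kt falls in the Category 3 band.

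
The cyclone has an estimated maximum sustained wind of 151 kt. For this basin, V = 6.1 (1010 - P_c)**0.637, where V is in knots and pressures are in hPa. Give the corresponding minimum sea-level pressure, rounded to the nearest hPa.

ΔP = (V / 6.1)^(1/0.637) = (151/6.1)^1.570.
151/6.1 = 24.754; 24.754^1.570 ≈ 154.11 hPa.
P_c = 1010 − 154.11 = 855.89 ≈ 856 hPa.

856 hPa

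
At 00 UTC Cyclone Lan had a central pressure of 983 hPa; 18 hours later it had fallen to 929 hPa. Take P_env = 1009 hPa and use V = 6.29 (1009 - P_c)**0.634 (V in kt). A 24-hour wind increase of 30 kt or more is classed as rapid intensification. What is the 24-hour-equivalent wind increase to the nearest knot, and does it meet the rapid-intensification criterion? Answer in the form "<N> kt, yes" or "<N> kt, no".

V₁: ΔP = 26, V ≈ 6.29 × 26^0.634 ≈ 49.63 kt.
V₂: ΔP = 80, V ≈ 6.29 × 80^0.634 ≈ 101.21 kt.
ΔV over 18 h = 51.58 kt → 24 h equivalent = 51.58 × 24/18 ≈ 68.77 kt.
69 kt ≥ 30 kt ⇒ rapid intensification.

69 kt, yes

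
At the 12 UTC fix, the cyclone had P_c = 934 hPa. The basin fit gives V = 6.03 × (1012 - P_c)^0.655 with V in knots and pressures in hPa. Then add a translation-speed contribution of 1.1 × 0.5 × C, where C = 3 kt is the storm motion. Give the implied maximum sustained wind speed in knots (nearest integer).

106 kt

ΔP = 1012 − 934 = 78 hPa.
78^0.655 ≈ 17.351.
V ≈ 6.03 × 17.351 ≈ 104.6 kt.
Translation term: 1.1 × 0.5 × 3 = 1.65 kt.
Corrected V ≈ 106.25 kt → 106 kt.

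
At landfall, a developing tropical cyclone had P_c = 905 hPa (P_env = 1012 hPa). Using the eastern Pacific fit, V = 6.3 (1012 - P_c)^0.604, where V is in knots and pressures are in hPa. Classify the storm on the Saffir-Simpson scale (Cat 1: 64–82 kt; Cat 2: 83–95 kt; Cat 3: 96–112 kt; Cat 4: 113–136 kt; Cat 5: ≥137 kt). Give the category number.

3

ΔP = 1012 − 905 = 107 hPa.
V ≈ 6.3 × 107^0.604 = 6.3 × 16.82 ≈ 106 kt.
106 kt falls in the Category 3 band.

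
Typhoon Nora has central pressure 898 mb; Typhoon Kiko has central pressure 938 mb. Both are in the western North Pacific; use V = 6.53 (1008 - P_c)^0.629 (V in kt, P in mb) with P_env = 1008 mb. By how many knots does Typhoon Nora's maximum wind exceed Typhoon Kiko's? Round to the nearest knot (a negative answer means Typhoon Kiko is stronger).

Typhoon Nora: ΔP = 110; V ≈ 6.53 × 110^0.629 ≈ 125.59 kt.
Typhoon Kiko: ΔP = 70; V ≈ 6.53 × 70^0.629 ≈ 94.51 kt.
Difference ≈ 125.59 − 94.51 = 31.08 → 31 kt.

31 kt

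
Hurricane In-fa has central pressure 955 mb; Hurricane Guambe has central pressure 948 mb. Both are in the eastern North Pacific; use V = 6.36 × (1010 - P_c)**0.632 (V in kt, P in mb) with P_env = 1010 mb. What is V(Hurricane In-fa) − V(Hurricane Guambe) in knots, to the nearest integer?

-6 kt

Hurricane In-fa: ΔP = 55; V ≈ 6.36 × 55^0.632 ≈ 80.05 kt.
Hurricane Guambe: ΔP = 62; V ≈ 6.36 × 62^0.632 ≈ 86.35 kt.
Difference ≈ 80.05 − 86.35 = -6.30 → -6 kt.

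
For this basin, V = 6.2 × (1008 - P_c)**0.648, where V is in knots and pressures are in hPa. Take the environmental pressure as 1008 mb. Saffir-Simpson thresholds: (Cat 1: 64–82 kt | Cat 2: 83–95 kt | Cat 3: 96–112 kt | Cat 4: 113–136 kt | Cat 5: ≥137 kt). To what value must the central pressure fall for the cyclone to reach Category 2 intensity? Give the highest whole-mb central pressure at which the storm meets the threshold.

953 mb

Category 2 begins at V = 83 kt.
Required ΔP = (83/6.2)^(1/0.648) = 13.387^1.543 ≈ 54.79 mb.
P_c ≤ 1008 − 54.79 = 953.21, so the highest integer P_c is 953 mb.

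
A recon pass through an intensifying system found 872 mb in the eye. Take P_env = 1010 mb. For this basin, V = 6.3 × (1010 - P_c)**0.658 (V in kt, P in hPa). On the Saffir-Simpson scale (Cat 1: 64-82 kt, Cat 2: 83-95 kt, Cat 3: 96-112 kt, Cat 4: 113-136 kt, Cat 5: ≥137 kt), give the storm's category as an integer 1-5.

5

ΔP = 1010 − 872 = 138 mb.
V ≈ 6.3 × 138^0.658 = 6.3 × 25.59 ≈ 161 kt.
161 kt falls in the Category 5 band.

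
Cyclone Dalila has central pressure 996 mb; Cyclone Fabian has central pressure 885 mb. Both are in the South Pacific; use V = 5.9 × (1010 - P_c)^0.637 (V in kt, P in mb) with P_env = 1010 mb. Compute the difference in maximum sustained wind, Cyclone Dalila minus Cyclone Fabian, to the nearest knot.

-96 kt

Cyclone Dalila: ΔP = 14; V ≈ 5.9 × 14^0.637 ≈ 31.69 kt.
Cyclone Fabian: ΔP = 125; V ≈ 5.9 × 125^0.637 ≈ 127.82 kt.
Difference ≈ 31.69 − 127.82 = -96.13 → -96 kt.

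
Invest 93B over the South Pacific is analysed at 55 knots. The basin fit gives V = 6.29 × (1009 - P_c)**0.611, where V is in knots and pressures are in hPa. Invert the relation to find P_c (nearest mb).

ΔP = (V / 6.29)^(1/0.611) = (55/6.29)^1.637.
55/6.29 = 8.744; 8.744^1.637 ≈ 34.77 mb.
P_c = 1009 − 34.77 = 974.23 ≈ 974 mb.

974 mb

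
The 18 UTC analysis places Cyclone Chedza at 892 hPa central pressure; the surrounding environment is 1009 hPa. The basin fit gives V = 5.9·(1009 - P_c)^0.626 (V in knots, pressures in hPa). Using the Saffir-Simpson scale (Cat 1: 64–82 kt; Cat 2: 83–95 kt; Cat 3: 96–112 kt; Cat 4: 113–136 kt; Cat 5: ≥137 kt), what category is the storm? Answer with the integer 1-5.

4

ΔP = 1009 − 892 = 117 hPa.
V ≈ 5.9 × 117^0.626 = 5.9 × 19.71 ≈ 116 kt.
116 kt falls in the Category 4 band.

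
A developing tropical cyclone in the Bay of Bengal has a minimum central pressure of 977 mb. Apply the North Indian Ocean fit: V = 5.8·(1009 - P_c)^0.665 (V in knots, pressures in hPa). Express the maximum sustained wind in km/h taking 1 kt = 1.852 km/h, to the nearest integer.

ΔP = 1009 − 977 = 32 mb.
V ≈ 5.8 × 32^0.665 = 5.8 × 10.021 ≈ 58.124 kt.
58.124 × 1.852 ≈ 107.64 km/h → 108 km/h.

108 km/h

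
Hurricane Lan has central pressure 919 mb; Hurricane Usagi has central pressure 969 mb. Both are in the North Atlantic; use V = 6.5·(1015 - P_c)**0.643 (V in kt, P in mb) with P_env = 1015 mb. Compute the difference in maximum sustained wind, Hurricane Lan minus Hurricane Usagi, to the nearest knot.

Hurricane Lan: ΔP = 96; V ≈ 6.5 × 96^0.643 ≈ 122.32 kt.
Hurricane Usagi: ΔP = 46; V ≈ 6.5 × 46^0.643 ≈ 76.22 kt.
Difference ≈ 122.32 − 76.22 = 46.10 → 46 kt.

46 kt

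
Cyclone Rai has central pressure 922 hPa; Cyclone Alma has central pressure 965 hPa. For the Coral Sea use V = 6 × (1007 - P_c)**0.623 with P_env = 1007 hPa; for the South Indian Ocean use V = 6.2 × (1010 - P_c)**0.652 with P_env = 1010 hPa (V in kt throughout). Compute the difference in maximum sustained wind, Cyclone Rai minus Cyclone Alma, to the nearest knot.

Cyclone Rai: ΔP = 85; V ≈ 6 × 85^0.623 ≈ 95.54 kt.
Cyclone Alma: ΔP = 45; V ≈ 6.2 × 45^0.652 ≈ 74.18 kt.
Difference ≈ 95.54 − 74.18 = 21.36 → 21 kt.

21 kt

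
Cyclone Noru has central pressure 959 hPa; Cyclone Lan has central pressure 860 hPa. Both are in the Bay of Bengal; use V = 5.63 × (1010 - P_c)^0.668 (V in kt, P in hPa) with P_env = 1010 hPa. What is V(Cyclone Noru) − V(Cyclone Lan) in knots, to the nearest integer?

-82 kt

Cyclone Noru: ΔP = 51; V ≈ 5.63 × 51^0.668 ≈ 77.83 kt.
Cyclone Lan: ΔP = 150; V ≈ 5.63 × 150^0.668 ≈ 160.01 kt.
Difference ≈ 77.83 − 160.01 = -82.18 → -82 kt.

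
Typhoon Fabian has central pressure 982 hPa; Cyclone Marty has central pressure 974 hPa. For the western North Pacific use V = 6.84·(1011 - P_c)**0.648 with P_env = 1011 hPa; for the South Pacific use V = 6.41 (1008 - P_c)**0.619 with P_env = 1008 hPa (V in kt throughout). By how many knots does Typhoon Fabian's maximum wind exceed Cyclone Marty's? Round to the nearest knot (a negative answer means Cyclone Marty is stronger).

4 kt

Typhoon Fabian: ΔP = 29; V ≈ 6.84 × 29^0.648 ≈ 60.63 kt.
Cyclone Marty: ΔP = 34; V ≈ 6.41 × 34^0.619 ≈ 56.86 kt.
Difference ≈ 60.63 − 56.86 = 3.77 → 4 kt.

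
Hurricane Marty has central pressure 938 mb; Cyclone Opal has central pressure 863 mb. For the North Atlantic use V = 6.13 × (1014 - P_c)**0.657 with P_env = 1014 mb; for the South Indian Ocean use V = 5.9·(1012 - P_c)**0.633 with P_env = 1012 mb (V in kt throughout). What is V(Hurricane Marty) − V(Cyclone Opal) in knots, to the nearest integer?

Hurricane Marty: ΔP = 76; V ≈ 6.13 × 76^0.657 ≈ 105.48 kt.
Cyclone Opal: ΔP = 149; V ≈ 5.9 × 149^0.633 ≈ 140.11 kt.
Difference ≈ 105.48 − 140.11 = -34.63 → -35 kt.

-35 kt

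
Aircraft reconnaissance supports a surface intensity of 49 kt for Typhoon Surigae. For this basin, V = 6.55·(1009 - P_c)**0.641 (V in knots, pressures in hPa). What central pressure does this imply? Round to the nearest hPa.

ΔP = (V / 6.55)^(1/0.641) = (49/6.55)^1.560.
49/6.55 = 7.481; 7.481^1.560 ≈ 23.09 hPa.
P_c = 1009 − 23.09 = 985.91 ≈ 986 hPa.

986 hPa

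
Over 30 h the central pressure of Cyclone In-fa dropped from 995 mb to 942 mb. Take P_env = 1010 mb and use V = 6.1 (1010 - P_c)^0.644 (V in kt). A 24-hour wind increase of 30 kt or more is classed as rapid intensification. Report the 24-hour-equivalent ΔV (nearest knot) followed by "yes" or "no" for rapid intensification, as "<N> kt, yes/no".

V₁: ΔP = 15, V ≈ 6.1 × 15^0.644 ≈ 34.89 kt.
V₂: ΔP = 68, V ≈ 6.1 × 68^0.644 ≈ 92.36 kt.
ΔV over 30 h = 57.47 kt → 24 h equivalent = 57.47 × 24/30 ≈ 45.98 kt.
46 kt ≥ 30 kt ⇒ rapid intensification.

46 kt, yes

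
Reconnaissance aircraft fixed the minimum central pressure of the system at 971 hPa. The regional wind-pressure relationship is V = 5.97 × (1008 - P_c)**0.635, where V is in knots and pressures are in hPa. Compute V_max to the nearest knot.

ΔP = 1008 − 971 = 37 hPa.
37^0.635 ≈ 9.904.
V ≈ 5.97 × 9.904 ≈ 59.1 kt.

59 kt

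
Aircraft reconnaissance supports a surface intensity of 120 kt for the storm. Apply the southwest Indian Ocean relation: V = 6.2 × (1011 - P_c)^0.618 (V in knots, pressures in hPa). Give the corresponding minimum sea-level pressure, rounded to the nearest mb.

890 mb

ΔP = (V / 6.2)^(1/0.618) = (120/6.2)^1.618.
120/6.2 = 19.355; 19.355^1.618 ≈ 120.83 mb.
P_c = 1011 − 120.83 = 890.17 ≈ 890 mb.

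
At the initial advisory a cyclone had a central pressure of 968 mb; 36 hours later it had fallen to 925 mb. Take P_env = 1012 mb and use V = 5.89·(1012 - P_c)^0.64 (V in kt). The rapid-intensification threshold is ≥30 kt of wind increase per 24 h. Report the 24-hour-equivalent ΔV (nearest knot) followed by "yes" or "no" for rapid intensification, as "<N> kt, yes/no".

24 kt, no

V₁: ΔP = 44, V ≈ 5.89 × 44^0.64 ≈ 66.36 kt.
V₂: ΔP = 87, V ≈ 5.89 × 87^0.64 ≈ 102.66 kt.
ΔV over 36 h = 36.30 kt → 24 h equivalent = 36.30 × 24/36 ≈ 24.20 kt.
24 kt < 30 kt ⇒ not rapid intensification.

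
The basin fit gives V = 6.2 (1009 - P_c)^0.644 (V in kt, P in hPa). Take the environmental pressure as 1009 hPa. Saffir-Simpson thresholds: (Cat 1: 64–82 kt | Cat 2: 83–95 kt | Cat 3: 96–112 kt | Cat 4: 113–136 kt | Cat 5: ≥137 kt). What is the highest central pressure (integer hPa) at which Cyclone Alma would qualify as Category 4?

918 hPa

Category 4 begins at V = 113 kt.
Required ΔP = (113/6.2)^(1/0.644) = 18.226^1.553 ≈ 90.70 hPa.
P_c ≤ 1009 − 90.70 = 918.30, so the highest integer P_c is 918 hPa.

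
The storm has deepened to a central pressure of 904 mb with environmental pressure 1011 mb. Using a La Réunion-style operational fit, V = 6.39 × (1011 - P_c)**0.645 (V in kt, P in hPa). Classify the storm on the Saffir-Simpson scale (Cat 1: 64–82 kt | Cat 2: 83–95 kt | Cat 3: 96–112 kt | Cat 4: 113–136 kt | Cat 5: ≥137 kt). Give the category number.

ΔP = 1011 − 904 = 107 mb.
V ≈ 6.39 × 107^0.645 = 6.39 × 20.37 ≈ 130 kt.
130 kt falls in the Category 4 band.

4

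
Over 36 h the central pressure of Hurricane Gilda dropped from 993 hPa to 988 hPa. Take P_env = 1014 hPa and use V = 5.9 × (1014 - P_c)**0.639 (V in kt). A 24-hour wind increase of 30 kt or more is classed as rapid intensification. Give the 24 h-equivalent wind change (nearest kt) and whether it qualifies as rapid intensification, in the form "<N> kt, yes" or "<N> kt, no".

4 kt, no

V₁: ΔP = 21, V ≈ 5.9 × 21^0.639 ≈ 41.28 kt.
V₂: ΔP = 26, V ≈ 5.9 × 26^0.639 ≈ 47.32 kt.
ΔV over 36 h = 6.04 kt → 24 h equivalent = 6.04 × 24/36 ≈ 4.03 kt.
4 kt < 30 kt ⇒ not rapid intensification.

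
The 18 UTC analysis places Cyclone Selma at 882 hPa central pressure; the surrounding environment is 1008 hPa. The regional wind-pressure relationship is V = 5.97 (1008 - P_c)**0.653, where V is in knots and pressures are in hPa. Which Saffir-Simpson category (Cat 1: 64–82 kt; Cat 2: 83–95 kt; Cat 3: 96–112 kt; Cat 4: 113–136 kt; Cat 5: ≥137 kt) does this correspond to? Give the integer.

5

ΔP = 1008 − 882 = 126 hPa.
V ≈ 5.97 × 126^0.653 = 5.97 × 23.53 ≈ 140 kt.
140 kt falls in the Category 5 band.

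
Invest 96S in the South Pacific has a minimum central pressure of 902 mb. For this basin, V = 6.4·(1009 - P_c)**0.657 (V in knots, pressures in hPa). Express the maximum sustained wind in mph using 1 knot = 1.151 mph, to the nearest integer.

159 mph

ΔP = 1009 − 902 = 107 mb.
V ≈ 6.4 × 107^0.657 = 6.4 × 21.543 ≈ 137.875 kt.
137.875 × 1.151 ≈ 158.69 mph → 159 mph.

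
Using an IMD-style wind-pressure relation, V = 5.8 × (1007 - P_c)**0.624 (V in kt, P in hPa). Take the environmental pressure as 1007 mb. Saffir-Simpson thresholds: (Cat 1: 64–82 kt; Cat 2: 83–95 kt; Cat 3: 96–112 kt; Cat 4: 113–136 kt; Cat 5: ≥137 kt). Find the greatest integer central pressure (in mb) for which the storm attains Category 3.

917 mb

Category 3 begins at V = 96 kt.
Required ΔP = (96/5.8)^(1/0.624) = 16.552^1.603 ≈ 89.80 mb.
P_c ≤ 1007 − 89.80 = 917.20, so the highest integer P_c is 917 mb.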